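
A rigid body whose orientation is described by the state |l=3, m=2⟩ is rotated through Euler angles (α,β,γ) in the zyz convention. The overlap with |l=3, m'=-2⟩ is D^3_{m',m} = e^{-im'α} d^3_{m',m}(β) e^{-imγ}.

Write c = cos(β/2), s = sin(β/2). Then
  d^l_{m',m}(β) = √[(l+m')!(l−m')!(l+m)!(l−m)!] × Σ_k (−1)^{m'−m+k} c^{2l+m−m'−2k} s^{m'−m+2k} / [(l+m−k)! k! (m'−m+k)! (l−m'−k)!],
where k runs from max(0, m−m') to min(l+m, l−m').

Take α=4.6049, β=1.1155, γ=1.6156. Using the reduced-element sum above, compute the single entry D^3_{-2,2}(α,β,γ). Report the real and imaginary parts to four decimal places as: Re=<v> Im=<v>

Split into d^3_{-2,2}(β=1.1155) × two z-phases.
With c≡cos(β/2)=0.848448 and s≡sin(β/2)=0.529279, N=[1·120·120·1]^{1/2}=120.000000
Admissible k: 4..5 (factorial args all ≥0)
  k=4: (−1)^0·120.0000/(24)·0.8484^2·0.5293^4 = +0.282460
  k=5: (−1)^1·120.0000/(120)·0.8484^0·0.5293^6 = -0.021984
d^3_{-2,2}(1.1155) = +0.282460 -0.021984 = +0.260477
Attach z-rotation phases: D = e^{-i(-2)(4.6049)}·(+0.260477)·e^{-i(2)(1.6156)} = +0.248487-0.078116i

Re=0.2485 Im=-0.0781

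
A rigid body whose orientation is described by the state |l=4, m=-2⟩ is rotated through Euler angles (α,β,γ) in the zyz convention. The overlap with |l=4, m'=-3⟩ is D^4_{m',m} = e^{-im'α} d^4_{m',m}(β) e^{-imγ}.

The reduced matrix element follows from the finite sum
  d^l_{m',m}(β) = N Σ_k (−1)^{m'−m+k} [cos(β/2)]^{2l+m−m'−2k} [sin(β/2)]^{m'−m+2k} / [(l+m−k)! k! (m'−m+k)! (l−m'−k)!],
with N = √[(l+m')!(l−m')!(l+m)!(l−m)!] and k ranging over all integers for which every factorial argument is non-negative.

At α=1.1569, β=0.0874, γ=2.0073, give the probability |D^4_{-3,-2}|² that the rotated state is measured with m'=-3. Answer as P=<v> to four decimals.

D^4_{-3,-2}(1.1569,0.0874,2.0073) = e^{-i·-3·1.1569}·d^4_{-3,-2}(0.0874)·e^{-i·-2·2.0073}. Compute d first:
With c≡cos(β/2)=0.999045 and s≡sin(β/2)=0.043686, N=[1·5040·2·720]^{1/2}=2693.993318
Admissible k: 1..2 (factorial args all ≥0)
  k=1: (−1)^0·2693.9933/(720)·0.9990^7·0.0437^1 = +0.162369
  k=2: (−1)^1·2693.9933/(240)·0.9990^5·0.0437^3 = -0.000931
d^4_{-3,-2}(0.0874) = +0.162369 -0.000931 = +0.161438
|D^4_{-3,-2}|² = |d^4_{-3,-2}(β)|² = (+0.161438)² = 0.026062 (the z-rotation phases have unit modulus)

P=0.0261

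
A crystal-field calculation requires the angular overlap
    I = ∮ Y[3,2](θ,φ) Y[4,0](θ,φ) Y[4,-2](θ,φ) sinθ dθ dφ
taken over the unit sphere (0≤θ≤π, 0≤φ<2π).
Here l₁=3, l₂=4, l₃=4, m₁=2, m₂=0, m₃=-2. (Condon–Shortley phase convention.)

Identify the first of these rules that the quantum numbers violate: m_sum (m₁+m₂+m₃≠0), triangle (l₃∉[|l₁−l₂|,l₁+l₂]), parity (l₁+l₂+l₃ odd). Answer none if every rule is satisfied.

parity

Σmᵢ = 0  ✓
l₃∈[|l₁−l₂|,l₁+l₂]=[1,7], have l₃=4  ✓
Σlᵢ = 11 ⇒ odd  ✗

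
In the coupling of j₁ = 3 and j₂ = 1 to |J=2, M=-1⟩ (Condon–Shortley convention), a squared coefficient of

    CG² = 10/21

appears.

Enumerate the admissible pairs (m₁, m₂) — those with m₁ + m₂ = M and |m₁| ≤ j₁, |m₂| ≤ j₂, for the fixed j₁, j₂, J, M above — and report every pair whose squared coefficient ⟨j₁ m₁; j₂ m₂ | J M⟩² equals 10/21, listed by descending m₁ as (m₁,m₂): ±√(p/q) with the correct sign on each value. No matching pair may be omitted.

(-2,1): +√(10/21)

Admissible pairs with m₁+m₂ = M = -1: (-2,1), (-1,0), (0,-1)
  (m₁,m₂)=(0,-1): CG² = 1/7, CG = +√(1/7)
  (m₁,m₂)=(-1,0): CG² = 8/21, CG = −√(8/21)
  (m₁,m₂)=(-2,1): CG² = 10/21, CG = +√(10/21)   ← matches the target
Pairs with CG² = 10/21: (-2,1): +√(10/21)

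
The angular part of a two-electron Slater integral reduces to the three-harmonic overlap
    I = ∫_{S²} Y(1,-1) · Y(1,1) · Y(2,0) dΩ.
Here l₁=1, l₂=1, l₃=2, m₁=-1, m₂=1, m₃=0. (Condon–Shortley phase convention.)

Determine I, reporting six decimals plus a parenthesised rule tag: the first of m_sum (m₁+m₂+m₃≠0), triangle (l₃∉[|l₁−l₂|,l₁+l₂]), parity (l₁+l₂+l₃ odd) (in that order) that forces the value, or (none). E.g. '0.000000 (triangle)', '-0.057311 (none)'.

m-sum 0 ✓  L=4 even ✓  0≤2≤2 ✓
Π(2lᵢ+1) = 3×3×5 = 45
triangle coeff Δ(1,1,2) = 1/30
Σ_t [0,0]: t=0:+1/1 = 1/1
(3j)²=2/15 [(1 1 2; 0 0 0)], sign=+1
Σ_t [0,0]: t=0:+1/4 = 1/4
(3j)²=1/30 [(1 1 2; -1 1 0)], sign=+1
⇒ 4πI² = 1/5
I = (+1)√(1/5/(4π)) = 0.12615663
No selection rule forces the value: the integral is nonzero (none).

0.126157 (none)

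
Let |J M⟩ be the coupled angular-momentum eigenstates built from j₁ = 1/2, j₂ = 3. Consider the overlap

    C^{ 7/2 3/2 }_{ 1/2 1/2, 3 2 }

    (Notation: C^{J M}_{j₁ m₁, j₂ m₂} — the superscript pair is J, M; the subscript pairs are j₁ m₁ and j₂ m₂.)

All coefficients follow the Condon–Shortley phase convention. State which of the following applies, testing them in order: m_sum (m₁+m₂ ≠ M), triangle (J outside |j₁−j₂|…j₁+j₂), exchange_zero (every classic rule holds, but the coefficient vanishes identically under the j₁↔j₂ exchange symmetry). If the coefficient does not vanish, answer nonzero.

m-sum: m₁+m₂ = 1/2+2 = 5/2, M = 3/2  ✗ ⇒ coefficient is 0

m_sum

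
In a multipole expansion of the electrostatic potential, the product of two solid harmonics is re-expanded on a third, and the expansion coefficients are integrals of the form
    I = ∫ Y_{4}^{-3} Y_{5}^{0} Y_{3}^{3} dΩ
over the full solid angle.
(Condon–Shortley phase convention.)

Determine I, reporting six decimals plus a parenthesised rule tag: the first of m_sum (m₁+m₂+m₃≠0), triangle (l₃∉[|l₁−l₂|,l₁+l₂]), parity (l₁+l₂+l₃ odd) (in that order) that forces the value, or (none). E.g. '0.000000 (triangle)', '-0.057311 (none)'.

m-sum 0 ✓  L=12 even ✓  1≤3≤9 ✓
Π(2lᵢ+1) = 9×11×7 = 693
triangle coeff Δ(4,5,3) = 1/180180
Σ_t [2,4]: t=2:+1/576 t=3:−1/144 t=4:+1/576 = -1/288
(3j)²=20/1001 [(4 5 3; 0 0 0)], sign=+1
Σ_t [5,5]: t=5:−1/5760 = -1/5760
(3j)²=5/572 [(4 5 3; -3 0 3)], sign=-1
⇒ 4πI² = 225/1859
I = (-1)√(225/1859/(4π)) = -0.09814013
No selection rule forces the value: the integral is nonzero (none).

-0.098140 (none)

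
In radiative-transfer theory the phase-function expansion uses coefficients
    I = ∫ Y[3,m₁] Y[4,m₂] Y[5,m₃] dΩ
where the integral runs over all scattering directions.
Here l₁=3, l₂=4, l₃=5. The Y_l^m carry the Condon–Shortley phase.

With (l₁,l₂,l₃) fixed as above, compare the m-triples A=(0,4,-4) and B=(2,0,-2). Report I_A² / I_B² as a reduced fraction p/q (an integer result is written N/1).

Same 3,4,5: normalisation and zero-m 3j drop out of the ratio.
A: Δ: 2! 4! 6! / 13! → 1/180180; sum: t=2:+1/8640 = 1/8640; 3j²(3 4 5; 0 4 -4) = Δ·Π!·Σ² = 28/715  (sign -1)
B: Δ: 2! 4! 6! / 13! → 1/180180; sum: t=0:+1/576 t=1:−1/864 = 1/1728; 3j²(3 4 5; 2 0 -2) = Δ·Π!·Σ² = 5/1287  (sign -1)
I_A²/I_B² = (28/715)/(5/1287) = 252/25

252/25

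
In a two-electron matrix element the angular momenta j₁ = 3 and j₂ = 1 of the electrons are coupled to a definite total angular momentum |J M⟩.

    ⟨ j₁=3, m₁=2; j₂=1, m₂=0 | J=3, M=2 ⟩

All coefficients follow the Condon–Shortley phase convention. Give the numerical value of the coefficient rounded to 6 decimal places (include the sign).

+√(1/3) = +0.577350

√[7·1!5!1!/8! · 5!1!1!1!5!1!] = √(300)
  +(−1)^0/∏(0,1,1,1,4,0)! = 1/24  (running 1/24)
  +(−1)^1/∏(1,0,0,0,5,1)! = -1/120  (running 1/30)
⟨..|..⟩ = √(300)·(1/30) = +0.577350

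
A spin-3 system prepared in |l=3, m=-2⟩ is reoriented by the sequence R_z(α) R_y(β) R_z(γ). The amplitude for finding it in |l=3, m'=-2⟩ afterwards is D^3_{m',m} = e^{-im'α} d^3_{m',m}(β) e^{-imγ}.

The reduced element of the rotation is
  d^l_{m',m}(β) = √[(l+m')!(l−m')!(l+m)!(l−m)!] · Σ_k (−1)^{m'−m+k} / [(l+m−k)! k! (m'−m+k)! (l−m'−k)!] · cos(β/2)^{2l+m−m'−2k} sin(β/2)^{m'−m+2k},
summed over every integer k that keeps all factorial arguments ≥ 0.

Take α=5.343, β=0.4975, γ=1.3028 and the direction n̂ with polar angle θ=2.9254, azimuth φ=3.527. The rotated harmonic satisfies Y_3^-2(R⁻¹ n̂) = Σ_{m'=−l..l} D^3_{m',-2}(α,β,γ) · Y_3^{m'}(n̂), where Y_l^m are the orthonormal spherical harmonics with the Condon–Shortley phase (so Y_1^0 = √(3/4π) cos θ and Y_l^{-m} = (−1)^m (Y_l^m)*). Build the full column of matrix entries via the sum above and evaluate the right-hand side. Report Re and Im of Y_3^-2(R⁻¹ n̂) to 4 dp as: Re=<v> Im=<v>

Re=0.1842 Im=0.0743

Need the full column D^3_{m',-2} for m'=−3..3 at α=5.3430, β=0.4975, γ=1.3028.
cos(β/2)=0.969221, sin(β/2)=0.246193
d^3_{-3,-2}: single k=1 term ⇒ +0.515780;  D = +0.503910-0.110018i
d^3_{-2,-2}: k∈[0..1] ⇒ +0.828966 -0.267431 = +0.561535;  D = +0.420223+0.372470i
d^3_{-1,-2}: k∈[0..1] ⇒ -0.665869 +0.085926 = -0.579943;  D = +0.054791-0.577349i
d^3_{0,-2}: k∈[0..1] ⇒ +0.292956 -0.018902 = +0.274054;  D = -0.235621+0.139958i
d^3_{1,-2}: k∈[0..1] ⇒ -0.085926 +0.002772 = -0.083154;  D = +0.076453+0.032702i
d^3_{2,-2}: k∈[0..1] ⇒ +0.017255 -0.000223 = +0.017032;  D = -0.003824-0.016598i
d^3_{3,-2}: single k=0 term ⇒ -0.002147;  D = -0.001406+0.001623i
Y_3^{m'}(θ=2.9254,φ=3.527) and Σ D·Y over m':
  (+0.5039-0.1100i)·(-0.0017+0.0038i)  (+0.4202+0.3725i)·(-0.0329+0.0320i)  (+0.0548-0.5773i)·(-0.2422+0.0983i)  (-0.2356+0.1400i)·(-0.6451+0.0000i)  (+0.0765+0.0327i)·(+0.2422+0.0983i)  (-0.0038-0.0166i)·(-0.0329-0.0320i)  (-0.0014+0.0016i)·(+0.0017+0.0038i)
Y_3^-2(R⁻¹ n̂) = +0.184162+0.074274i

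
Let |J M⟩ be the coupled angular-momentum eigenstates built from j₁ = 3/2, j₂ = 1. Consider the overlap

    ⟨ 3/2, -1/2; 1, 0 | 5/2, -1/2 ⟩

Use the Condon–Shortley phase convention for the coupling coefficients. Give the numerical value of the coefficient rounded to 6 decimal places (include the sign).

+0.774597

√[6·0!3!2!/6! · 1!2!1!1!2!3!] = √(12/5)
  +(−1)^0/∏(0,0,2,1,1,1)! = 1/2  (running 1/2)
⟨..|..⟩ = √(12/5)·(1/2) = +0.774597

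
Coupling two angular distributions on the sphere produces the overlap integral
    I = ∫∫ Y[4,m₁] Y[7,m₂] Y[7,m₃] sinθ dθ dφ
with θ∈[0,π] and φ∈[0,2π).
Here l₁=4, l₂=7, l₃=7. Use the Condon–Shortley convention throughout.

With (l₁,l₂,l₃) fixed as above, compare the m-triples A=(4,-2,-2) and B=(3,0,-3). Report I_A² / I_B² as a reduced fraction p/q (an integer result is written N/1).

84/25

Same 4,7,7: normalisation and zero-m 3j drop out of the ratio.
A: Δ: 4! 4! 10! / 19! → 1/58198140; sum: t=0:+1/8294400 = 1/8294400; 3j²(4 7 7; 4 -2 -2) = Δ·Π!·Σ² = 882/46189  (sign -1)
B: Δ: 4! 4! 10! / 19! → 1/58198140; sum: t=0:+1/4354560 t=1:−1/2488320 = -1/5806080; 3j²(4 7 7; 3 0 -3) = Δ·Π!·Σ² = 525/92378  (sign -1)
I_A²/I_B² = (882/46189)/(525/92378) = 84/25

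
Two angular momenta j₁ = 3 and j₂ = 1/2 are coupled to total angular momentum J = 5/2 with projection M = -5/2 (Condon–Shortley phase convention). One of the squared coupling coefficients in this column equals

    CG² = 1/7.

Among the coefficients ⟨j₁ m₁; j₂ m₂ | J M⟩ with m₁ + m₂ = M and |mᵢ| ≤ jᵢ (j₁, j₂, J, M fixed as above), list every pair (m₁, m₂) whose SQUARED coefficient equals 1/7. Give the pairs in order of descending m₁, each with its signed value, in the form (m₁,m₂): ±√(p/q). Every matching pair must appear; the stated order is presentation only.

(-2,-1/2): +√(1/7)

Admissible pairs with m₁+m₂ = M = -5/2: (-3,1/2), (-2,-1/2)
  (m₁,m₂)=(-2,-1/2): CG² = 1/7, CG = +√(1/7)   ← matches the target
  (m₁,m₂)=(-3,1/2): CG² = 6/7, CG = −√(6/7)
Pairs with CG² = 1/7: (-2,-1/2): +√(1/7)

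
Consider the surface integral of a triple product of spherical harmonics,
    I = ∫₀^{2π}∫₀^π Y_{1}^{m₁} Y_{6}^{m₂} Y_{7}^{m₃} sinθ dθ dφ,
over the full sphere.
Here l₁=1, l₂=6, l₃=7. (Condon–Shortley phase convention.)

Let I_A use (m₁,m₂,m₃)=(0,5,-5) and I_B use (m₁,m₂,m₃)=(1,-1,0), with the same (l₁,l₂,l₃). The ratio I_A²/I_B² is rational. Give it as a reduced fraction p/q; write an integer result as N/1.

8/7

l's match ⇒ only the (l;m) 3-j factors differ between A and B.
A: triangle coeff Δ(1,6,7) = 1/1365; Σ_t [0,0]: t=0:+1/39916800 = 1/39916800; (3j)²=8/455 [(1 6 7; 0 5 -5)], sign=+1
B: triangle coeff Δ(1,6,7) = 1/1365; Σ_t [0,0]: t=0:+1/1209600 = 1/1209600; (3j)²=1/65 [(1 6 7; 1 -1 0)], sign=-1
I_A²/I_B² = (8/455)/(1/65) = 8/7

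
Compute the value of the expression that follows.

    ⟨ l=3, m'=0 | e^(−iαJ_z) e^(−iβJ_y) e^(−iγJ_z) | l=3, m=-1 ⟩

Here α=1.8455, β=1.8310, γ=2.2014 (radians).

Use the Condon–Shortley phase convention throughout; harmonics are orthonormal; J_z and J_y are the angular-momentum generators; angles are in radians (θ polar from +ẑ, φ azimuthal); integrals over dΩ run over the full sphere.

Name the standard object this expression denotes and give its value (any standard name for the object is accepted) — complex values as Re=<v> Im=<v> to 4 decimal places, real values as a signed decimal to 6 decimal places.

This is a Wigner D-matrix element — the rotation-matrix element ⟨l m'| R(α,β,γ) |l m⟩ in the angular-momentum basis.
D^3_{0,-1}(1.8455,1.8310,2.2014) = e^{-i·0·1.8455}·d^3_{0,-1}(1.8310)·e^{-i·-1·2.2014}. Compute d first:
c=cos(1.831000/2)=0.609394, s=sin(1.831000/2)=0.792867; N=√[6·6·2·24]=41.569219
Admissible k: 0..2 (factorial args all ≥0)
  k=0: (−1)^1·41.5692/(12)·0.6094^5·0.7929^1 = -0.230825
  k=1: (−1)^2·41.5692/(4)·0.6094^3·0.7929^3 = +1.172218
  k=2: (−1)^3·41.5692/(12)·0.6094^1·0.7929^5 = -0.661442
d^3_{0,-1}(1.8310) = -0.230825 +1.172218 -0.661442 = +0.279951
Phases: e^{-i·(0)·1.8455}=+1.000000+0.000000i, e^{-i·(-1)·2.2014}=-0.589632+0.807672i ⇒ D=-0.165068+0.226109i

Wigner D-matrix element, Re=-0.1651 Im=0.2261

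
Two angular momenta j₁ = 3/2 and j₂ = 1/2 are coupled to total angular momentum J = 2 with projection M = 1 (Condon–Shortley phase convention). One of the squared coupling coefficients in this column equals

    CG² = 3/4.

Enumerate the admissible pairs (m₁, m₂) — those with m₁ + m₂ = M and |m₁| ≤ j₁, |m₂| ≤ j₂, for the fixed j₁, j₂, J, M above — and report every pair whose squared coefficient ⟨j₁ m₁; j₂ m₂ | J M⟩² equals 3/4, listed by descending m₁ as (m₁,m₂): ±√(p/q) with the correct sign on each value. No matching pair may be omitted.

(1/2,1/2): +√(3/4)

Admissible pairs with m₁+m₂ = M = 1: (1/2,1/2), (3/2,-1/2)
  (m₁,m₂)=(3/2,-1/2): CG² = 1/4, CG = +√(1/4)
  (m₁,m₂)=(1/2,1/2): CG² = 3/4, CG = +√(3/4)   ← matches the target
Pairs with CG² = 3/4: (1/2,1/2): +√(3/4)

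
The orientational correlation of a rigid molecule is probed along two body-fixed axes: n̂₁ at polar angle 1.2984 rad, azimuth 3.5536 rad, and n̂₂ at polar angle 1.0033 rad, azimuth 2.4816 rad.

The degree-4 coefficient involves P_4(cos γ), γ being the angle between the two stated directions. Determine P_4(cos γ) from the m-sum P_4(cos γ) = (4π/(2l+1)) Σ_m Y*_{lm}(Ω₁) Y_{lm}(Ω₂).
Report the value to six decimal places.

-0.337413

Term-by-term m-sum for l=4 (normalisation 4π/9 = 1.396263):
  m=-4: Y*=(-0.029380, 0.379653)  Y=(-0.196188, 0.107591)  product (-0.035083, -0.077644)
  m=-3: Y*=(-0.098849, -0.284155)  Y=(0.160503, -0.370114)  product (-0.121035, -0.009023)
  m=-2: Y*=(-0.103986, -0.112344)  Y=(0.060366, 0.235614)  product (0.020193, -0.031282)
  m=-1: Y*=(0.280071, 0.122396)  Y=(0.165589, 0.128512)  product (0.030647, 0.056260)
  m=+0: Y*=(0.107044, -0.000000)  Y=(-0.290496, 0.000000)  product (-0.031096, 0.000000)
  m=+1: Y*=(-0.280071, 0.122396)  Y=(-0.165589, 0.128512)  product (0.030647, -0.056260)
  m=+2: Y*=(-0.103986, 0.112344)  Y=(0.060366, -0.235614)  product (0.020193, 0.031282)
  m=+3: Y*=(0.098849, -0.284155)  Y=(-0.160503, -0.370114)  product (-0.121035, 0.009023)
  m=+4: Y*=(-0.029380, -0.379653)  Y=(-0.196188, -0.107591)  product (-0.035083, 0.077644)
Accumulated sum (-0.241654, 0.000000); after 4π/(2l+1) scaling, (-0.337413, 0.000000) ⇒ P_4 = -0.337413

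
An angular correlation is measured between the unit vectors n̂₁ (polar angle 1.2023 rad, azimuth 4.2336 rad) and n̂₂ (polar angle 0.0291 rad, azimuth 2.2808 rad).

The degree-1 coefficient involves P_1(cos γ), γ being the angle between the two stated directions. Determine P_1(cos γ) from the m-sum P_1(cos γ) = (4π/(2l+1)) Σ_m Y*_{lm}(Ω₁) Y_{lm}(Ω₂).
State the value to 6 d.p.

Addition theorem: P_1(cos γ) = (4π/3) Σ_m Y*_{lm}(Ω₁) Y_{lm}(Ω₂), m = −1…1:
  m=-1: Y*=-0.148486-0.286060i  Y=-0.006553-0.007623i  product -0.001208+0.003006i
  m=+0: Y*=+0.176001-0.000000i  Y=+0.488396+0.000000i  product +0.085958+0.000000i
  m=+1: Y*=+0.148486-0.286060i  Y=+0.006553-0.007623i  product -0.001208-0.003006i
Accumulated sum +0.083543+0.000000i; after 4π/(2l+1) scaling, +0.349942+0.000000i ⇒ P_1 = 0.349942

0.349942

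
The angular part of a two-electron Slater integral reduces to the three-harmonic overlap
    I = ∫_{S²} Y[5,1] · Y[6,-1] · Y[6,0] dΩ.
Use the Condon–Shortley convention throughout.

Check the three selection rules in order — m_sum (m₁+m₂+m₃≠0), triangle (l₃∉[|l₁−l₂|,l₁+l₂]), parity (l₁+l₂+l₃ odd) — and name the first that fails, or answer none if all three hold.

azimuthal sum: 1 − 1 + 0 = 0  ✓
1 ≤ 6 ≤ 11 (triangle on l)  ✓
L = 5 + 6 + 6 = 17 (odd)  ✗

parity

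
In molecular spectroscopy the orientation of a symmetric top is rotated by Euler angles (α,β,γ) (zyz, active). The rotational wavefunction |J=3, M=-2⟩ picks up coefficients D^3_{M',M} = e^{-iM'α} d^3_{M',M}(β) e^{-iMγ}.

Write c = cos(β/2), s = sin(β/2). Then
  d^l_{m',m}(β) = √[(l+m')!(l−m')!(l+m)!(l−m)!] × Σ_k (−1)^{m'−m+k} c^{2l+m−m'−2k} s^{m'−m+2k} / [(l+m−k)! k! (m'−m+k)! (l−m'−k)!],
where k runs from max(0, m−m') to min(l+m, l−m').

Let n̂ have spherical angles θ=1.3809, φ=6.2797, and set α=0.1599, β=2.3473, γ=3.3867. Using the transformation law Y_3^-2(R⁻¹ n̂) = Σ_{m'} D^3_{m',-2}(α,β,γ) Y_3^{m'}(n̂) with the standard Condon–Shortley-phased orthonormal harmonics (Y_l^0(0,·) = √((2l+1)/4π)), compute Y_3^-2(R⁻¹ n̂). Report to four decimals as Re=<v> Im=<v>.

Need the full column D^3_{m',-2} for m'=−3..3 at α=0.1599, β=2.3473, γ=3.3867.
cos(β/2)=0.386788, sin(β/2)=0.922169
d^3_{-3,-2}: single k=1 term ⇒ +0.019555;  D = +0.011056+0.016130i
d^3_{-2,-2}: k∈[0..1] ⇒ +0.003348 -0.095167 = -0.091818;  D = -0.063307-0.066504i
d^3_{-1,-2}: k∈[0..1] ⇒ -0.025245 +0.286999 = +0.261754;  D = +0.208360+0.158434i
d^3_{0,-2}: k∈[0..1] ⇒ +0.104250 -0.592582 = -0.488332;  D = -0.430822-0.229914i
d^3_{1,-2}: k∈[0..1] ⇒ -0.286999 +0.815689 = +0.528690;  D = +0.500109+0.171476i
d^3_{2,-2}: k∈[0..1] ⇒ +0.540951 -0.614981 = -0.074030;  D = -0.072958-0.012555i
d^3_{3,-2}: single k=0 term ⇒ -0.631830;  D = -0.631795-0.006643i
Y_3^{m'}(θ=1.3809,φ=6.2797) and Σ D·Y over m':
  (+0.0111+0.0161i)·(+0.3951+0.0041i)  (-0.0633-0.0665i)·(+0.1860+0.0013i)  (+0.2084+0.1584i)·(-0.2608-0.0009i)  (-0.4308-0.2299i)·(-0.1988+0.0000i)  (+0.5001+0.1715i)·(+0.2608-0.0009i)  (-0.0730-0.0126i)·(+0.1860-0.0013i)  (-0.6318-0.0066i)·(-0.3951+0.0041i)
Y_3^-2(R⁻¹ n̂) = +0.390706+0.040196i

Re=0.3907 Im=0.0402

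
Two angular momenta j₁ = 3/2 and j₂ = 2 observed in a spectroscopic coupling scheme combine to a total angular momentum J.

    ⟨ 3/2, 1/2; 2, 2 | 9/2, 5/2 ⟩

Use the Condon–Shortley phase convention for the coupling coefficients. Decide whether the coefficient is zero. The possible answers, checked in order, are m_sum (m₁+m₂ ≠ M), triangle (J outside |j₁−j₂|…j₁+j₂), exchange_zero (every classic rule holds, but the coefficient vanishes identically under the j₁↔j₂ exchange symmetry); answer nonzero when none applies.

m-sum: m₁+m₂ = 1/2+2 = 5/2, M = 5/2  ✓
triangle: need |j₁−j₂| ≤ J ≤ j₁+j₂, i.e. J ∈ [1/2, 7/2]; J = 9/2 is outside ✗ ⇒ coefficient is 0

triangle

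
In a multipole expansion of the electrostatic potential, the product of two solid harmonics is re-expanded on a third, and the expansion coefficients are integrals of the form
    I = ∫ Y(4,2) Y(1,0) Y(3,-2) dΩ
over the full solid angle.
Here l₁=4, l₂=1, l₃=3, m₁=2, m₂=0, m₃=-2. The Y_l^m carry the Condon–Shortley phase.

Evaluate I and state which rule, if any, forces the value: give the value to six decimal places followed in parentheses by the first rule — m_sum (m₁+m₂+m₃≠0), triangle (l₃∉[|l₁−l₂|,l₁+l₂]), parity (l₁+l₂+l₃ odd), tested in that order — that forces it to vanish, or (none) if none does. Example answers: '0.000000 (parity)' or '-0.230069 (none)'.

0.213244 (none)

Rules hold: Σm=0, L=8 even, 3≤3≤5.
N = 9·3·7 = 189
Δ = 2!·6!·0!/9! = 1/252
Racah Σ t=1..1: t=1:−1/36 = -1/36
⇒ 3j(4 1 3; 0 0 0)² = 4/63, sgn +1
Racah Σ t=1..1: t=1:−1/120 = -1/120
⇒ 3j(4 1 3; 2 0 -2)² = 1/21, sgn +1
4πI² = N·(3j₀)²·(3jₘ)² = 4/7
I = +1·√(0.571429/4π) = 0.21324362
No selection rule forces the value: the integral is nonzero (none).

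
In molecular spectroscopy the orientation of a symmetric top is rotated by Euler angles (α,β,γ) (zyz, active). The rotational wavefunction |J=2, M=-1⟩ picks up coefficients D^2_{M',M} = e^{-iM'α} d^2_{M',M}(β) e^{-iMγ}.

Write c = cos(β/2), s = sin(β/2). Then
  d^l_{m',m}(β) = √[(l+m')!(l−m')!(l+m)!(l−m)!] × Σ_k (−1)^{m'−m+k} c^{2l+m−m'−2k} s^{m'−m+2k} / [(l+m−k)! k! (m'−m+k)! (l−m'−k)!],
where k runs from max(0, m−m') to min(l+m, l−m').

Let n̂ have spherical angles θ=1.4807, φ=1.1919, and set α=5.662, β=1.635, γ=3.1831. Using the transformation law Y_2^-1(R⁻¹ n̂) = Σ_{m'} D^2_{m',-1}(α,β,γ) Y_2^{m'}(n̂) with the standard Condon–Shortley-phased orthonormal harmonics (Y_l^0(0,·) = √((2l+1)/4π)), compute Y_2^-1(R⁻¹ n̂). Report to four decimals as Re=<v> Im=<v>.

Need the full column D^2_{m',-1} for m'=−2..2 at α=5.6620, β=1.6350, γ=3.1831.
cos(β/2)=0.684047, sin(β/2)=0.729438
d^2_{-2,-1}: single k=1 term ⇒ +0.466956;  D = -0.168829+0.435367i
d^2_{-1,-1}: k∈[0..1] ⇒ +0.218949 -0.746913 = -0.527963;  D = +0.441715-0.289194i
d^2_{0,-1}: k∈[0..1] ⇒ -0.571902 +0.650319 = +0.078417;  D = -0.078350-0.003254i
d^2_{1,-1}: k∈[0..1] ⇒ +0.746913 -0.283109 = +0.463804;  D = -0.365634-0.285351i
d^2_{2,-1}: single k=0 term ⇒ -0.530984;  D = +0.150267+0.509277i
Y_2^{m'}(θ=1.4807,φ=1.1919) and Σ D·Y over m':
  (-0.1688+0.4354i)·(-0.2783-0.2633i)  (+0.4417-0.2892i)·(+0.0256-0.0643i)  (-0.0783-0.0033i)·(-0.3077+0.0000i)  (-0.3656-0.2854i)·(-0.0256-0.0643i)  (+0.1503+0.5093i)·(-0.2783+0.2633i)
Y_2^-1(R⁻¹ n̂) = -0.006467-0.182853i

Re=-0.0065 Im=-0.1829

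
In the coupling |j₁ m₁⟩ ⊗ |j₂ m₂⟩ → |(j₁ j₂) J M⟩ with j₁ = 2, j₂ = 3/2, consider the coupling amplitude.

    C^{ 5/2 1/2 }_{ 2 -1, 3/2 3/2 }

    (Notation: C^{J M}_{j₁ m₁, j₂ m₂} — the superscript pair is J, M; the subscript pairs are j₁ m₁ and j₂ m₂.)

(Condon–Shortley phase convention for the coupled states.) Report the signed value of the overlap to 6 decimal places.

-0.621059  (= −√(27/70))

j₁+j₂−J=1  J+j₁−j₂=3  J−j₁+j₂=2  j₁+j₂+J+1=7
(j₁±m₁, j₂±m₂, J±M) = (1,3,3,0,3,2)
P² = 216/35
sum k=1..1:
  [1] −1/4 = -1/4
S = -1/4
C² = P²·S² = 27/70 ; C = -0.621059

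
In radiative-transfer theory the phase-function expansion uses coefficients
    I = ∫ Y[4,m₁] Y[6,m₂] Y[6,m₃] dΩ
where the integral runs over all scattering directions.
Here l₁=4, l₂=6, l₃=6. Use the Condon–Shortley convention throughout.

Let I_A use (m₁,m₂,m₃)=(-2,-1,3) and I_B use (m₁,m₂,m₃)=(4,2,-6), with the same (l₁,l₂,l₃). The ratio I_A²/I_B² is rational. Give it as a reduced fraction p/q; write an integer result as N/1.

Shared (l₁,l₂,l₃)=(4,6,6): N and (l;000)² cancel in I_A²/I_B².
A: Δ = 4!·4!·8!/17! = 1/15315300; Racah Σ t=2..4: t=2:+1/69120 t=3:−1/51840 t=4:+1/483840 = -1/362880; ⇒ 3j(4 6 6; -2 -1 3)² = 16/17017, sgn +1
B: Δ = 4!·4!·8!/17! = 1/15315300; Racah Σ t=0..0: t=0:+1/23224320 = 1/23224320; ⇒ 3j(4 6 6; 4 2 -6)² = 1/442, sgn +1
I_A²/I_B² = (16/17017)/(1/442) = 32/77

32/77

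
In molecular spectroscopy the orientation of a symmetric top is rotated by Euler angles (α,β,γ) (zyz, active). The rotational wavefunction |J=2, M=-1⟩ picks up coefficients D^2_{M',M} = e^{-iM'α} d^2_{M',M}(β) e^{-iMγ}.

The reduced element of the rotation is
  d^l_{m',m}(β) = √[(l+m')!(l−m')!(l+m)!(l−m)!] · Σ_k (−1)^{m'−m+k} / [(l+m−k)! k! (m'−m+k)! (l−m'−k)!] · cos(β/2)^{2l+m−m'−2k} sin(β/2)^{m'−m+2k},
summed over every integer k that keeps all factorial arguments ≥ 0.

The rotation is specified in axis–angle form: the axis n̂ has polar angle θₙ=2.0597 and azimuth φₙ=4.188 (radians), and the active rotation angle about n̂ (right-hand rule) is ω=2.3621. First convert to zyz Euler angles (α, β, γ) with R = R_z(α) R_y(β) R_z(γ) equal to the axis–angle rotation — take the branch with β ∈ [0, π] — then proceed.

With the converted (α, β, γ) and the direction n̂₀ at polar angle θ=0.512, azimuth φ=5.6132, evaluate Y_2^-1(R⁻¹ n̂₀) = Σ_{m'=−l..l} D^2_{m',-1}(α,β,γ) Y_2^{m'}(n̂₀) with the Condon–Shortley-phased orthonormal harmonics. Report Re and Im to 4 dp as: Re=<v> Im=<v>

Axis–angle → zyz. n̂ = (sinθₙcosφₙ, sinθₙsinφₙ, cosθₙ) = (-0.442028, -0.764220, -0.469658), ω = 2.3621.
R = I cosω + sinω [n̂]ₓ + (1−cosω) n̂n̂ᵀ gives
  R = [-0.376907, +0.908210, -0.181921; +0.247947, +0.288167, +0.924923; +0.892448, +0.303503, -0.333800]
β = atan2(√(R₁₃²+R₂₃²), R₃₃) = 1.911128; α = atan2(R₂₃, R₁₃) mod 2π = 1.765005; γ = atan2(R₃₂, −R₃₁) mod 2π = 2.813783
Need the full column D^2_{m',-1} for m'=−2..2 at α=1.7650, β=1.9111, γ=2.8138.
cos(β/2)=0.577148, sin(β/2)=0.816639
d^2_{-2,-1}: single k=1 term ⇒ +0.313995;  D = +0.313418+0.019019i
d^2_{-1,-1}: k∈[0..1] ⇒ +0.110956 -0.666433 = -0.555478;  D = +0.073992+0.550527i
d^2_{0,-1}: k∈[0..1] ⇒ -0.384563 +0.769935 = +0.385372;  D = -0.364851+0.124078i
d^2_{1,-1}: k∈[0..1] ⇒ +0.666433 -0.444756 = +0.221677;  D = +0.110535+0.192153i
d^2_{2,-1}: single k=0 term ⇒ -0.628649;  D = -0.474183+0.412736i
Y_2^{m'}(θ=0.512,φ=5.6132) and Σ D·Y over m':
  (+0.3134+0.0190i)·(+0.0212+0.0903i)  (+0.0740+0.5505i)·(+0.2586+0.2049i)  (-0.3649+0.1241i)·(+0.4037+0.0000i)  (+0.1105+0.1922i)·(-0.2586+0.2049i)  (-0.4742+0.4127i)·(+0.0212-0.0903i)
Y_2^-1(R⁻¹ n̂) = -0.276778+0.260825i

Re=-0.2768 Im=0.2608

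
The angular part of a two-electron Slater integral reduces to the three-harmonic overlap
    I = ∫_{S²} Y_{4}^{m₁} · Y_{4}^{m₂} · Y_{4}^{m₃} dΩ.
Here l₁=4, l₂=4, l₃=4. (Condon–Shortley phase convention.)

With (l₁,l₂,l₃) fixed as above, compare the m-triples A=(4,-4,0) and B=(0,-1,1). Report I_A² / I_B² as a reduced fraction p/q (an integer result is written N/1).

196/81

Shared (l₁,l₂,l₃)=(4,4,4): N and (l;000)² cancel in I_A²/I_B².
A: Δ = 4!·4!·4!/13! = 1/450450; Racah Σ t=0..0: t=0:+1/13824 = 1/13824; ⇒ 3j(4 4 4; 4 -4 0)² = 14/1287, sgn +1
B: Δ = 4!·4!·4!/13! = 1/450450; Racah Σ t=0..3: t=0:+1/3456 t=1:−1/144 t=2:+1/96 t=3:−1/864 = 1/384; ⇒ 3j(4 4 4; 0 -1 1)² = 9/2002, sgn -1
I_A²/I_B² = (14/1287)/(9/2002) = 196/81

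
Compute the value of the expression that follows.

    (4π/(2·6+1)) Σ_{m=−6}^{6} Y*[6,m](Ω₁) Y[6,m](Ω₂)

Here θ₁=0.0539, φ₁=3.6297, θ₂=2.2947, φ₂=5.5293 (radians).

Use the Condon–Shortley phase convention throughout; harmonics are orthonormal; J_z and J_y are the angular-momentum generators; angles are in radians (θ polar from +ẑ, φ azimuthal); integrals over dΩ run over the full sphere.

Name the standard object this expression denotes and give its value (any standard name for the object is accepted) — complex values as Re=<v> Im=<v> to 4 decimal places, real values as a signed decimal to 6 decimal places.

This sum is the spherical-harmonic addition theorem: it equals the Legendre polynomial P_l(cos γ) of the angle γ between the two directions.
Term-by-term m-sum for l=6 (normalisation 4π/13 = 0.966644):
  m=-6: Y*=-0.000000+0.000000i  Y=-0.016060-0.083925i  product +0.000000+0.000000i
  m=-5: Y*=+0.000001-0.000000i  Y=+0.211764+0.153699i  product +0.000000-0.000000i
  m=-4: Y*=-0.000011+0.000028i  Y=-0.426634+0.054064i  product +0.000003-0.000012i
  m=-3: Y*=-0.000086-0.000806i  Y=+0.211031-0.255243i  product -0.000224-0.000148i
  m=-2: Y*=+0.008399+0.012420i  Y=-0.006286-0.099612i  product +0.001184-0.000915i
  m=-1: Y*=-0.154555-0.082063i  Y=+0.269737+0.253251i  product -0.020907-0.061277i
  m=+0: Y*=+0.986313-0.000000i  Y=-0.003532+0.000000i  product -0.003484+0.000000i
  m=+1: Y*=+0.154555-0.082063i  Y=-0.269737+0.253251i  product -0.020907+0.061277i
  m=+2: Y*=+0.008399-0.012420i  Y=-0.006286+0.099612i  product +0.001184+0.000915i
  m=+3: Y*=+0.000086-0.000806i  Y=-0.211031-0.255243i  product -0.000224+0.000148i
  m=+4: Y*=-0.000011-0.000028i  Y=-0.426634-0.054064i  product +0.000003+0.000012i
  m=+5: Y*=-0.000001-0.000000i  Y=-0.211764+0.153699i  product +0.000000+0.000000i
  m=+6: Y*=-0.000000-0.000000i  Y=-0.016060+0.083925i  product +0.000000-0.000000i
Total Σ_m = -0.043370-0.000000i. Multiply by 0.966644: -0.041923-0.000000i. P_6(cos γ) = -0.041923

Legendre polynomial (addition theorem), -0.041923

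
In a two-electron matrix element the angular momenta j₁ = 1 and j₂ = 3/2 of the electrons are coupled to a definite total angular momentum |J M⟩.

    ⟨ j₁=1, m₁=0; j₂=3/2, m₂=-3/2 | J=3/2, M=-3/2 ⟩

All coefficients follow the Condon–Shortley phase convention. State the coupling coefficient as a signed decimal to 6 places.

+√(3/5) = +0.774597

√[4·1!1!2!/5! · 1!1!0!3!0!3!] = √(12/5)
  +(−1)^0/∏(0,1,1,0,0,2)! = 1/2  (running 1/2)
⟨..|..⟩ = √(12/5)·(1/2) = +0.774597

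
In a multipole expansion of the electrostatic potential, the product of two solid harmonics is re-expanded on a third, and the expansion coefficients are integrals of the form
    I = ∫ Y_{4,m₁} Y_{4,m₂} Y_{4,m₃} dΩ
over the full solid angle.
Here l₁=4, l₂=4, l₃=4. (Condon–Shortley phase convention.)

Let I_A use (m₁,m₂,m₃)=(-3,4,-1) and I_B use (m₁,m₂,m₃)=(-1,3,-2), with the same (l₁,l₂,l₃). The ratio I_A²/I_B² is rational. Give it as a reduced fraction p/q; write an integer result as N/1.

7/1

Shared (l₁,l₂,l₃)=(4,4,4): N and (l;000)² cancel in I_A²/I_B².
A: Δ = 4!·4!·4!/13! = 1/450450; Racah Σ t=4..4: t=4:+1/3456 = 1/3456; ⇒ 3j(4 4 4; -3 4 -1)² = 35/1287, sgn -1
B: Δ = 4!·4!·4!/13! = 1/450450; Racah Σ t=3..4: t=3:−1/576 t=4:+1/864 = -1/1728; ⇒ 3j(4 4 4; -1 3 -2)² = 5/1287, sgn -1
I_A²/I_B² = (35/1287)/(5/1287) = 7/1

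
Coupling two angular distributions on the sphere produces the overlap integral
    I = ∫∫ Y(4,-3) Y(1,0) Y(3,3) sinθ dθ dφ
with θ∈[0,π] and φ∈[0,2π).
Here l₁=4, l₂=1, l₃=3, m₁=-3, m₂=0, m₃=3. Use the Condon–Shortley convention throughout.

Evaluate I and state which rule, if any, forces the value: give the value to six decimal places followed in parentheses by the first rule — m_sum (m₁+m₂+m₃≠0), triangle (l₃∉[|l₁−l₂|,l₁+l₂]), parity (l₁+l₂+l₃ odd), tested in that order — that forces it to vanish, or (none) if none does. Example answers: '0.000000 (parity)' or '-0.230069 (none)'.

-0.162868 (none)

m-sum 0 ✓  L=8 even ✓  3≤3≤5 ✓
Π(2lᵢ+1) = 9×3×7 = 189
triangle coeff Δ(4,1,3) = 1/252
Σ_t [1,1]: t=1:−1/36 = -1/36
(3j)²=4/63 [(4 1 3; 0 0 0)], sign=+1
Σ_t [1,1]: t=1:−1/720 = -1/720
(3j)²=1/36 [(4 1 3; -3 0 3)], sign=-1
⇒ 4πI² = 1/3
I = (-1)√(1/3/(4π)) = -0.16286750
No selection rule forces the value: the integral is nonzero (none).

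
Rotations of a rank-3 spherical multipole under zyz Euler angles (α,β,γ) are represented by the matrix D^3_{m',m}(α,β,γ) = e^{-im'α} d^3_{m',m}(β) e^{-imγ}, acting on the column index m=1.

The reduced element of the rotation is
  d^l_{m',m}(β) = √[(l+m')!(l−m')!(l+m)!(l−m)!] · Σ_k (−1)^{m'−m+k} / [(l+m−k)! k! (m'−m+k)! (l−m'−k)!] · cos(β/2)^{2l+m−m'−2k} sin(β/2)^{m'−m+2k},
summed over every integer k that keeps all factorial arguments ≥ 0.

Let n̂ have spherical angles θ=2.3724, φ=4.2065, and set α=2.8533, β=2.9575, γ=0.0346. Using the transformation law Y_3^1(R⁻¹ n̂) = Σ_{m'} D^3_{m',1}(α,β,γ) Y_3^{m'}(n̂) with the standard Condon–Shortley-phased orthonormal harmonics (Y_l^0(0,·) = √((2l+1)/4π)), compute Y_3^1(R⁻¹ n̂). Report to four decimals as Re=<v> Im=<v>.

Need the full column D^3_{m',1} for m'=−3..3 at α=2.8533, β=2.9575, γ=0.0346.
cos(β/2)=0.091916, sin(β/2)=0.995767
d^3_{-3,1}: single k=4 term ⇒ +0.032171;  D = -0.020011+0.025190i
d^3_{-2,1}: k∈[3..4] ⇒ +0.004849 -0.284565 = -0.279715;  D = -0.229078+0.160511i
d^3_{-1,1}: k∈[2..4] ⇒ +0.000425 -0.066452 +0.974868 = +0.908841;  D = -0.861873+0.288385i
d^3_{0,1}: k∈[1..3] ⇒ +0.000023 -0.007968 +0.311725 = +0.303779;  D = +0.303598-0.010509i
d^3_{1,1}: k∈[0..2] ⇒ +0.000001 -0.000566 +0.049839 = +0.049273;  D = -0.047696-0.012367i
d^3_{2,1}: k∈[0..1] ⇒ -0.000021 +0.004849 = +0.004829;  D = +0.004137+0.002491i
d^3_{3,1}: single k=0 term ⇒ +0.000274;  D = -0.000185-0.000202i
Y_3^{m'}(θ=2.3724,φ=4.2065) and Σ D·Y over m':
  (-0.0200+0.0252i)·(+0.1402-0.0075i)  (-0.2291+0.1605i)·(+0.1884+0.3012i)  (-0.8619+0.2884i)·(-0.1722+0.3109i)  (+0.3036-0.0105i)·(+0.1123+0.0000i)  (-0.0477-0.0124i)·(+0.1722+0.3109i)  (+0.0041+0.0025i)·(+0.1884-0.3012i)  (-0.0002-0.0002i)·(-0.1402-0.0075i)
Y_3^1(R⁻¹ n̂) = -0.004049-0.371558i

Re=-0.0040 Im=-0.3716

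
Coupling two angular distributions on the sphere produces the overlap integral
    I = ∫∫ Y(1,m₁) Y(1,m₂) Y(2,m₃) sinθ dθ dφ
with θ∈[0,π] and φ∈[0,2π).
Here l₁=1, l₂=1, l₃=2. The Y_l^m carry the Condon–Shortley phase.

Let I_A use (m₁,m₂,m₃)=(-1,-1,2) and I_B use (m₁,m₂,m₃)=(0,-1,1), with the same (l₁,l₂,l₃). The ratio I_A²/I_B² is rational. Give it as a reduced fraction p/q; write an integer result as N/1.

2/1

Shared (l₁,l₂,l₃)=(1,1,2): N and (l;000)² cancel in I_A²/I_B².
A: Δ = 0!·2!·2!/5! = 1/30; Racah Σ t=0..0: t=0:+1/4 = 1/4; ⇒ 3j(1 1 2; -1 -1 2)² = 1/5, sgn +1
B: Δ = 0!·2!·2!/5! = 1/30; Racah Σ t=0..0: t=0:+1/2 = 1/2; ⇒ 3j(1 1 2; 0 -1 1)² = 1/10, sgn -1
I_A²/I_B² = (1/5)/(1/10) = 2/1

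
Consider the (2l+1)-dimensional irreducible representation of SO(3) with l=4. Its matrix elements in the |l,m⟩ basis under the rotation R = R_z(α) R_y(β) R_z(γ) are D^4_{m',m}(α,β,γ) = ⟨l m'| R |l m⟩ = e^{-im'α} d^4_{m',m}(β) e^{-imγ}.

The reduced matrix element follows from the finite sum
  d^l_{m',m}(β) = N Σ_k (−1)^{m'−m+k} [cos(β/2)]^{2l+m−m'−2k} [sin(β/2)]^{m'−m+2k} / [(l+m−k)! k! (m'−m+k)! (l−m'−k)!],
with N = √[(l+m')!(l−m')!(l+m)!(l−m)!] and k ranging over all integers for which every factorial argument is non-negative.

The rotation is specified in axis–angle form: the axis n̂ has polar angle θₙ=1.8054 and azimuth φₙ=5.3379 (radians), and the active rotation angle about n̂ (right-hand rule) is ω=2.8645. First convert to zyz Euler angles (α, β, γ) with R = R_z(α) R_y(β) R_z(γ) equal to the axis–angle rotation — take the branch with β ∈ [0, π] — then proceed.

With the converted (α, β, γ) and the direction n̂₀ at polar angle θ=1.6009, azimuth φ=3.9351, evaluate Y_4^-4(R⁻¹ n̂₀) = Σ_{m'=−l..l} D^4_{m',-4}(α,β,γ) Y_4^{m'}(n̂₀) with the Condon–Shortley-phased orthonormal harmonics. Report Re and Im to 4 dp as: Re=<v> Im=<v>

Re=0.0001 Im=-0.4030

Axis–angle → zyz. n̂ = (sinθₙcosφₙ, sinθₙsinφₙ, cosθₙ) = (+0.569472, -0.788457, -0.232458), ω = 2.8645.
R = I cosω + sinω [n̂]ₓ + (1−cosω) n̂n̂ᵀ gives
  R = [-0.325628, -0.817291, -0.475397; -0.944473, +0.257761, +0.203789; -0.044016, +0.515359, -0.855843]
β = atan2(√(R₁₃²+R₂₃²), R₃₃) = 2.597975; α = atan2(R₂₃, R₁₃) mod 2π = 2.736617; γ = atan2(R₃₂, −R₃₁) mod 2π = 1.485595
Need the full column D^4_{m',-4} for m'=−4..4 at α=2.7366, β=2.5980, γ=1.4856.
cos(β/2)=0.268474, sin(β/2)=0.963287
d^4_{-4,-4}: single k=0 term ⇒ +0.000027;  D = -0.000010-0.000025i
d^4_{-3,-4}: single k=0 term ⇒ -0.000274;  D = +0.000004-0.000274i
d^4_{-2,-4}: single k=0 term ⇒ +0.001839;  D = +0.000750-0.001679i
d^4_{-1,-4}: single k=0 term ⇒ -0.009330;  D = +0.006853-0.006331i
d^4_{0,-4}: single k=0 term ⇒ +0.037427;  D = +0.035274-0.012510i
d^4_{1,-4}: single k=0 term ⇒ -0.120110;  D = +0.119863+0.007702i
d^4_{2,-4}: single k=0 term ⇒ +0.304732;  D = +0.271807+0.137777i
d^4_{3,-4}: single k=0 term ⇒ -0.584436;  D = +0.375016+0.448251i
d^4_{4,-4}: single k=0 term ⇒ +0.741387;  D = +0.213208+0.710068i
Y_4^{m'}(θ=1.6009,φ=3.9351) and Σ D·Y over m':
  (-0.0000-0.0000i)·(-0.4415+0.0143i)  (+0.0000-0.0003i)·(-0.0272-0.0259i)  (+0.0007-0.0017i)·(+0.0054+0.3321i)  (+0.0069-0.0063i)·(-0.0299+0.0304i)  (+0.0353-0.0125i)·(+0.3145+0.0000i)  (+0.1199+0.0077i)·(+0.0299+0.0304i)  (+0.2718+0.1378i)·(+0.0054-0.3321i)  (+0.3750+0.4483i)·(+0.0272-0.0259i)  (+0.2132+0.7101i)·(-0.4415-0.0143i)
Y_4^-4(R⁻¹ n̂) = +0.000091-0.402990i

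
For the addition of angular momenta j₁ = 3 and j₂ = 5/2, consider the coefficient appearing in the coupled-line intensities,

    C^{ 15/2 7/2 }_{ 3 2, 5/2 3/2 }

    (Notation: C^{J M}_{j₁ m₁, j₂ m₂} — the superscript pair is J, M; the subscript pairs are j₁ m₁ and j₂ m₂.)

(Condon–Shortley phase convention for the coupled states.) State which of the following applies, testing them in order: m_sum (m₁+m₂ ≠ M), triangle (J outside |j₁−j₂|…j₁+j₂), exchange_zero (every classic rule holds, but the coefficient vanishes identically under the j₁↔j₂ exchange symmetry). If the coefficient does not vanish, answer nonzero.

triangle

m-sum: m₁+m₂ = 2+3/2 = 7/2, M = 7/2  ✓
triangle: need |j₁−j₂| ≤ J ≤ j₁+j₂, i.e. J ∈ [1/2, 11/2]; J = 15/2 is outside ✗ ⇒ coefficient is 0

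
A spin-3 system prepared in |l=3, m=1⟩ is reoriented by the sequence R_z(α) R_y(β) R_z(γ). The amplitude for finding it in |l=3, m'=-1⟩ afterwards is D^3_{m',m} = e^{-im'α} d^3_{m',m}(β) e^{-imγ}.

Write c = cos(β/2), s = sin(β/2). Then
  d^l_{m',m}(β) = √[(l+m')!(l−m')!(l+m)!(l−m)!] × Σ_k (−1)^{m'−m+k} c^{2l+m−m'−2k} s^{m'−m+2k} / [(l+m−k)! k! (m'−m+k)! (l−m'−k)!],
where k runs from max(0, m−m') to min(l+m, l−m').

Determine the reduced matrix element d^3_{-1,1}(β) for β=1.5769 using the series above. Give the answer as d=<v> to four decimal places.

d^3_{-1,1}(β=1.5769) via the finite sum:
Half-angle: c=0.704946, s=0.709261. N=√(2·24·24·2)=48.000000
k: max(0,(1)−(-1))=2 … min(3+(1),3−(-1))=4
  k=2: (−1)^0·48.0000/(8)·0.7049^4·0.7093^2 = +0.745395
  k=3: (−1)^1·48.0000/(6)·0.7049^2·0.7093^4 = -1.006066
  k=4: (−1)^2·48.0000/(48)·0.7049^0·0.7093^6 = +0.127303
d^3_{-1,1}(1.5769) = +0.745395 -1.006066 +0.127303 = -0.133369

d=-0.1334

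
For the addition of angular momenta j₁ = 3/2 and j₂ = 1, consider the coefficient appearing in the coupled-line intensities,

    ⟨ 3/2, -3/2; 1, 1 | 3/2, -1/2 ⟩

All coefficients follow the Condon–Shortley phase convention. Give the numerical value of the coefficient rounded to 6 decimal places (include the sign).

j₁+j₂−J=1  J+j₁−j₂=2  J−j₁+j₂=1  j₁+j₂+J+1=5
(j₁±m₁, j₂±m₂, J±M) = (0,3,2,0,1,2)
P² = 8/5
sum k=1..1:
  [1] −1/2 = -1/2
S = -1/2
C² = P²·S² = 2/5 ; C = -0.632456

-0.632456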